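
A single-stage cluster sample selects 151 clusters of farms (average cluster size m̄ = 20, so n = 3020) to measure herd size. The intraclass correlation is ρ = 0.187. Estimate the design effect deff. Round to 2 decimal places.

deff = 1 + (20 − 1)·0.187 = 1 + 3.553 = 4.553.

4.55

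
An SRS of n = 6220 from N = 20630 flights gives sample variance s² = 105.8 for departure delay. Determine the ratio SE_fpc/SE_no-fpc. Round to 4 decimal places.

0.8358

f = n/N = 6220/20630 = 0.30150267.
SE_no-fpc = √(s²/n) = 0.13042103; SE_fpc = √((1−f)s²/n) = 0.10900088.
Ratio = √(1−f) = 0.83576153.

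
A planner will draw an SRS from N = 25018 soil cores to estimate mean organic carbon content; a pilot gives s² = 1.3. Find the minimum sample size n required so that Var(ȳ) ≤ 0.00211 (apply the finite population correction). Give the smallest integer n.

Without fpc, n₀ = s²/D = 1.3/0.00211 = 616.1137.
With fpc, (1 − n/N)·s²/n ≤ D requires n ≥ n₀/(1 + n₀/N) = 616.1137/(1 + 616.1137/25018) = 601.3055.
Rounding up, n = 602.

602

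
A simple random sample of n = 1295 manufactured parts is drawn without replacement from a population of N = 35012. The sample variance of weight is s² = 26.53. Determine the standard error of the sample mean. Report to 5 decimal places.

0.14046

Under SRS without replacement, Var(ȳ) = (1 − f)·s²/n with f = n/N = 1295/35012 = 0.03698732.
Var(ȳ) = (1 − 0.03698732)·26.53/1295 = 0.96301268·0.020486486 = 0.019728746.
SE(ȳ) = √(0.019728746) = 0.14046.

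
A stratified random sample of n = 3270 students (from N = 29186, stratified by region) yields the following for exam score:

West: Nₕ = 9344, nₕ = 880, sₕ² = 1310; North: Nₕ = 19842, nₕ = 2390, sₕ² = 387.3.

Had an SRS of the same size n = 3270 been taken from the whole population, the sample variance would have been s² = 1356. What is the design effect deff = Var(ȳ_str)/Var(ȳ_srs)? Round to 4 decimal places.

0.5543

Var(ȳ_str) = Σ Wₕ²(1−fₕ)sₕ²/nₕ with Wₕ = Nₕ/29186:
  West: (9344/29186)²·(1−880/9344)·1310/880 = 0.1382127
  North: (19842/29186)²·(1−2390/19842)·387.3/2390 = 0.065876587
  → Var(ȳ_str) = 0.20408929.
Var(ȳ_srs) = (1 − 3270/29186)·1356/3270 = 0.36821827.
deff = 0.20408929 / 0.36821827 = 0.5543.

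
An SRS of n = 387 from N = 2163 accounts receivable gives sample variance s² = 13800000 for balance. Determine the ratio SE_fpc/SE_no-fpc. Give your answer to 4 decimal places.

f = n/N = 387/2163 = 0.17891817.
SE_no-fpc = √(s²/n) = 188.83568; SE_fpc = √((1−f)s²/n) = 171.11074.
Ratio = √(1−f) = 0.90613566.

0.9061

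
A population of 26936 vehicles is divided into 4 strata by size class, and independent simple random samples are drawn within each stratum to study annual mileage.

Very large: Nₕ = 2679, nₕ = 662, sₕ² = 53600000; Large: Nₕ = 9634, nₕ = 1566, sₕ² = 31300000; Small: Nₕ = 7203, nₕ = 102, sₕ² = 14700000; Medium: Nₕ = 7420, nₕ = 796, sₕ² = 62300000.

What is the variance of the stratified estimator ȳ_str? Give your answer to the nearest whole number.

18206

Var(ȳ_str) = Σₕ Wₕ²(1 − fₕ)sₕ²/nₕ with Wₕ = Nₕ/N, N = 26936.
Very large: Wₕ = 0.09945797; term = 0.09945797²·(1 − 0.24710713)·53600000/662 = 603.00263.
Large: Wₕ = 0.35766261; term = 0.35766261²·(1 − 0.16254930)·31300000/1566 = 2141.2082.
Small: Wₕ = 0.26741164; term = 0.26741164²·(1 − 0.01416077)·14700000/102 = 10159.77.
Medium: Wₕ = 0.27546778; term = 0.27546778²·(1 − 0.10727763)·62300000/796 = 5301.9179.
Sum = 18205.899.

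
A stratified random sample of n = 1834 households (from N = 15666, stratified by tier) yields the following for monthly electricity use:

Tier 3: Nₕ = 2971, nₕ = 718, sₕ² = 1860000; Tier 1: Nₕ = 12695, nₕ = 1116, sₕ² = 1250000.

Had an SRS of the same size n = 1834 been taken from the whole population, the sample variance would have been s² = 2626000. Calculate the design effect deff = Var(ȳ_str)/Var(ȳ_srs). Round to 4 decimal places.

0.5865

Var(ȳ_str) = Σ Wₕ²(1−fₕ)sₕ²/nₕ with Wₕ = Nₕ/15666:
  Tier 3: (2971/15666)²·(1−718/2971)·1860000/718 = 70.653893
  Tier 1: (12695/15666)²·(1−1116/12695)·1250000/1116 = 670.86222
  → Var(ȳ_str) = 741.51611.
Var(ȳ_srs) = (1 − 1834/15666)·2626000/1834 = 1264.2188.
deff = 741.51611 / 1264.2188 = 0.5865.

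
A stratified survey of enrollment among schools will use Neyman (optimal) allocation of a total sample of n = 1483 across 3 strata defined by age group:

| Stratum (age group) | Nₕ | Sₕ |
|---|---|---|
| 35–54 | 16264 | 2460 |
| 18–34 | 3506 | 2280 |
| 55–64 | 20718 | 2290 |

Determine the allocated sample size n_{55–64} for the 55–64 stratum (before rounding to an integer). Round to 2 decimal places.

737.16

Neyman allocation: nₕ = n·NₕSₕ / Σⱼ NⱼSⱼ.
Σ NⱼSⱼ = 16264·2460 + 3506·2280 + 20718·2290 = 9.544734 × 10^7.
n_{55–64} = 1483·20718·2290 / (9.544734 × 10^7) = 737.16.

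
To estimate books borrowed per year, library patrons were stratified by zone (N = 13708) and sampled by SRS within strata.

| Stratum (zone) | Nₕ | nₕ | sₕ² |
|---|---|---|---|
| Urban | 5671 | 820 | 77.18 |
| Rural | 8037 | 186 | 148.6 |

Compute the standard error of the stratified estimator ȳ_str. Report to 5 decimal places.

0.53109

Var(ȳ_str) = Σₕ Wₕ²(1 − fₕ)sₕ²/nₕ with Wₕ = Nₕ/N, N = 13708.
Urban: Wₕ = 0.41370003; term = 0.41370003²·(1 − 0.14459531)·77.18/820 = 0.013779506.
Rural: Wₕ = 0.58629997; term = 0.58629997²·(1 − 0.02314296)·148.6/186 = 0.26827279.
Sum = 0.2820523.
SE = √(0.2820523) = 0.53109.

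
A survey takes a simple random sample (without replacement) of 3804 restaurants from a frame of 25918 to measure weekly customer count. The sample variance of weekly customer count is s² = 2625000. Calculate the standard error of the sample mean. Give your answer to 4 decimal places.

Under SRS without replacement, Var(ȳ) = (1 − f)·s²/n with f = n/N = 3804/25918 = 0.14677058.
Var(ȳ) = (1 − 0.14677058)·2625000/3804 = 0.85322942·690.06309 = 588.78213.
SE(ȳ) = √(588.78213) = 24.2648.

24.2648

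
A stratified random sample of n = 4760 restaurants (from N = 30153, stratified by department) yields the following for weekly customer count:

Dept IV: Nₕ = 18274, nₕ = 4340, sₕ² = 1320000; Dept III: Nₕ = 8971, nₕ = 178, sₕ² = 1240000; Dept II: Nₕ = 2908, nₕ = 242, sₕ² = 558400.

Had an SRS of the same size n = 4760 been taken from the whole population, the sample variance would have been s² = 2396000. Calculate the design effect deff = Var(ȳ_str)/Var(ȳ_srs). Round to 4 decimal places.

Var(ȳ_str) = Σ Wₕ²(1−fₕ)sₕ²/nₕ with Wₕ = Nₕ/30153:
  Dept IV: (18274/30153)²·(1−4340/18274)·1320000/4340 = 85.179007
  Dept III: (8971/30153)²·(1−178/8971)·1240000/178 = 604.39179
  Dept II: (2908/30153)²·(1−242/2908)·558400/242 = 19.675398
  → Var(ȳ_str) = 709.2462.
Var(ȳ_srs) = (1 − 4760/30153)·2396000/4760 = 423.89993.
deff = 709.2462 / 423.89993 = 1.6731.

1.6731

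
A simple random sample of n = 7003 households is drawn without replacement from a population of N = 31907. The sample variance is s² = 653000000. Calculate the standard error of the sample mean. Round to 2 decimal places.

269.78

Under SRS without replacement, Var(ȳ) = (1 − f)·s²/n with f = n/N = 7003/31907 = 0.21948162.
Var(ȳ) = (1 − 0.21948162)·653000000/7003 = 0.78051838·93245.752 = 72780.023.
SE(ȳ) = √(72780.023) = 269.78.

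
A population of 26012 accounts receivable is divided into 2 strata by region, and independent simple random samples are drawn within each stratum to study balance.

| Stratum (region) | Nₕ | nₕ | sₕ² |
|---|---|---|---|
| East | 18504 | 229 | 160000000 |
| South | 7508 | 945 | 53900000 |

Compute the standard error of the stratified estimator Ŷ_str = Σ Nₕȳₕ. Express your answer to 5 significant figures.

Var(Ŷ_str) = Σₕ Nₕ²(1 − fₕ)sₕ²/nₕ.
East: 18504²·(1 − 229/18504)·160000000/229 = 2.3626941 × 10^14.
South: 7508²·(1 − 945/7508)·53900000/945 = 2.8105002 × 10^12.
Sum = 2.3907991 × 10^14.
SE = √(2.3907991 × 10^14) = 1.5462 × 10^7.

1.5462 × 10^7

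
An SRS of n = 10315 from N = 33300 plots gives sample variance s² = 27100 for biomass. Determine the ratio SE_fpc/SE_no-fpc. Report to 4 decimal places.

0.8308

f = n/N = 10315/33300 = 0.30975976.
SE_no-fpc = √(s²/n) = 1.6208769; SE_fpc = √((1−f)s²/n) = 1.3466358.
Ratio = √(1−f) = 0.83080698.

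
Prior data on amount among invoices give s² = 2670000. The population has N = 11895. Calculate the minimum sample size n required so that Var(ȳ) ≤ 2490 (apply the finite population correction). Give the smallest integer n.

984

Without fpc, n₀ = s²/D = 2670000/2490 = 1072.2892.
With fpc, (1 − n/N)·s²/n ≤ D requires n ≥ n₀/(1 + n₀/N) = 1072.2892/(1 + 1072.2892/11895) = 983.6196.
Rounding up, n = 984.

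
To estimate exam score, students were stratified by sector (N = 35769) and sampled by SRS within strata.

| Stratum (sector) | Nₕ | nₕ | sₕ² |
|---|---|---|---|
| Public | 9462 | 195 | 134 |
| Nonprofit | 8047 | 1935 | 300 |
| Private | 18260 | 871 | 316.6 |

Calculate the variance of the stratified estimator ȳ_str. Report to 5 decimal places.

Var(ȳ_str) = Σₕ Wₕ²(1 − fₕ)sₕ²/nₕ with Wₕ = Nₕ/N, N = 35769.
Public: Wₕ = 0.26453074; term = 0.26453074²·(1 − 0.02060875)·134/195 = 0.047095422.
Nonprofit: Wₕ = 0.22497134; term = 0.22497134²·(1 − 0.24046228)·300/1935 = 0.0059599695.
Private: Wₕ = 0.51049792; term = 0.51049792²·(1 − 0.04769989)·316.6/871 = 0.09020997.
Sum = 0.14326536.

0.14327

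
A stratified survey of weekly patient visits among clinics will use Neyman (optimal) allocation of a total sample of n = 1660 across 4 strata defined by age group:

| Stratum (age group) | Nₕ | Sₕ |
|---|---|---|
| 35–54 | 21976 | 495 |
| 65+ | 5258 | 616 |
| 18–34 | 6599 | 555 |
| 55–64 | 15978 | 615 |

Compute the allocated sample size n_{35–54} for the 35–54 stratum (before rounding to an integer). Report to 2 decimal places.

Neyman allocation: nₕ = n·NₕSₕ / Σⱼ NⱼSⱼ.
Σ NⱼSⱼ = 21976·495 + 5258·616 + 6599·555 + 15978·615 = 2.7605963 × 10^7.
n_{35–54} = 1660·21976·495 / (2.7605963 × 10^7) = 654.12.

654.12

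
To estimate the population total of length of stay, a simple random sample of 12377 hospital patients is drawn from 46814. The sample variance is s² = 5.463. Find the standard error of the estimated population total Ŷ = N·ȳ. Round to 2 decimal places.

Var(Ŷ) = N²·Var(ȳ) = N²·(1 − n/N)·s²/n.
f = 12377/46814 = 0.26438672; Var(ȳ) = 0.73561328·5.463/12377 = 3.2468735 × 10^-4.
Var(Ŷ) = 46814² · (3.2468735 × 10^-4) = 711568.76.
SE(Ŷ) = √(711568.76) = 843.55.

843.55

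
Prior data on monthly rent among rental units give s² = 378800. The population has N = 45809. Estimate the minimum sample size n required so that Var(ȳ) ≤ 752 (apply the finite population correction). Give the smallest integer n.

499

Without fpc, n₀ = s²/D = 378800/752 = 503.7234.
With fpc, (1 − n/N)·s²/n ≤ D requires n ≥ n₀/(1 + n₀/N) = 503.7234/(1 + 503.7234/45809) = 498.2446.
Rounding up, n = 499.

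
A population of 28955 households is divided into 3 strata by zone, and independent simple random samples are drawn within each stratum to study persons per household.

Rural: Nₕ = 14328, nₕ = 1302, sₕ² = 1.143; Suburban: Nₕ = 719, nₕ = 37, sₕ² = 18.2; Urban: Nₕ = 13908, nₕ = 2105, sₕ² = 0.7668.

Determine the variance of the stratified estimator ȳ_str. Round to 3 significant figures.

Var(ȳ_str) = Σₕ Wₕ²(1 − fₕ)sₕ²/nₕ with Wₕ = Nₕ/N, N = 28955.
Rural: Wₕ = 0.49483682; term = 0.49483682²·(1 − 0.09087102)·1.143/1302 = 1.9542709 × 10^-4.
Suburban: Wₕ = 0.02483164; term = 0.02483164²·(1 − 0.05146036)·18.2/37 = 2.876973 × 10^-4.
Urban: Wₕ = 0.48033155; term = 0.48033155²·(1 − 0.15135174)·0.7668/2105 = 7.13247 × 10^-5.
Sum = 5.5444909 × 10^-4.

5.54 × 10^-4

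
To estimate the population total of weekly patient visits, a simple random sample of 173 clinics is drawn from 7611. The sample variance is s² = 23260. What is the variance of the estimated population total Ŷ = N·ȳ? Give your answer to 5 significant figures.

Var(Ŷ) = N²·Var(ȳ) = N²·(1 − n/N)·s²/n.
f = 173/7611 = 0.02273026; Var(ȳ) = 0.97726974·23260/173 = 131.39476.
Var(Ŷ) = 7611² · 131.39476 = 7.6113464 × 10^9.

7.6113 × 10^9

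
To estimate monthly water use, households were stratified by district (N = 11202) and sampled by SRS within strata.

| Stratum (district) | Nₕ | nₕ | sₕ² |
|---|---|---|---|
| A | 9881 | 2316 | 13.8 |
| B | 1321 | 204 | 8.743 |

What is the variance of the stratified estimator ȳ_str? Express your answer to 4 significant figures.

Var(ȳ_str) = Σₕ Wₕ²(1 − fₕ)sₕ²/nₕ with Wₕ = Nₕ/N, N = 11202.
A: Wₕ = 0.88207463; term = 0.88207463²·(1 − 0.23438923)·13.8/2316 = 0.003549435.
B: Wₕ = 0.11792537; term = 0.11792537²·(1 − 0.15442846)·8.743/204 = 5.0395895 × 10^-4.
Sum = 0.004053394.

0.004053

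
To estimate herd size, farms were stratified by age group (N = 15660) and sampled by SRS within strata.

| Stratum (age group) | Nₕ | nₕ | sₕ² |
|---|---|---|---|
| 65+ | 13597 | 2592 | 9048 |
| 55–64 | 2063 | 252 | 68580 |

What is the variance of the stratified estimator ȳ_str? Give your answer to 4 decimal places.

6.2760

Var(ȳ_str) = Σₕ Wₕ²(1 − fₕ)sₕ²/nₕ with Wₕ = Nₕ/N, N = 15660.
65+: Wₕ = 0.86826309; term = 0.86826309²·(1 − 0.19063029)·9048/2592 = 2.1299393.
55–64: Wₕ = 0.13173691; term = 0.13173691²·(1 − 0.12215221)·68580/252 = 4.1460172.
Sum = 6.2759565.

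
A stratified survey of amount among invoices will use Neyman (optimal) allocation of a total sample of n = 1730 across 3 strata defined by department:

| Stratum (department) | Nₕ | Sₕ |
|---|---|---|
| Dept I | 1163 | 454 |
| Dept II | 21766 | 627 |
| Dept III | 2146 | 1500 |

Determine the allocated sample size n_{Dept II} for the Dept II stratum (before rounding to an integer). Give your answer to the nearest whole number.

Neyman allocation: nₕ = n·NₕSₕ / Σⱼ NⱼSⱼ.
Σ NⱼSⱼ = 1163·454 + 21766·627 + 2146·1500 = 1.7394284 × 10^7.
n_{Dept II} = 1730·21766·627 / (1.7394284 × 10^7) = 1357.

1357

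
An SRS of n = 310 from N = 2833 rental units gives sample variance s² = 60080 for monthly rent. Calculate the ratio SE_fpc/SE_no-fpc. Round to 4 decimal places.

0.9437

f = n/N = 310/2833 = 0.10942464.
SE_no-fpc = √(s²/n) = 13.921439; SE_fpc = √((1−f)s²/n) = 13.137703.
Ratio = √(1−f) = 0.94370301.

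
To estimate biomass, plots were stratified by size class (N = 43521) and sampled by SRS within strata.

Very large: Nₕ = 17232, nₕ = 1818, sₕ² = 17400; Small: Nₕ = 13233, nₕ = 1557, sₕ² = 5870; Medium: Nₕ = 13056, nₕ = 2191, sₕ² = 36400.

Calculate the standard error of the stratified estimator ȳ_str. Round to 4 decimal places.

1.7012

Var(ȳ_str) = Σₕ Wₕ²(1 − fₕ)sₕ²/nₕ with Wₕ = Nₕ/N, N = 43521.
Very large: Wₕ = 0.39594678; term = 0.39594678²·(1 − 0.10550139)·17400/1818 = 1.3421736.
Small: Wₕ = 0.30406011; term = 0.30406011²·(1 − 0.11766039)·5870/1557 = 0.3075418.
Medium: Wₕ = 0.29999311; term = 0.29999311²·(1 − 0.16781556)·36400/2191 = 1.2442314.
Sum = 2.8939468.
SE = √(2.8939468) = 1.7012.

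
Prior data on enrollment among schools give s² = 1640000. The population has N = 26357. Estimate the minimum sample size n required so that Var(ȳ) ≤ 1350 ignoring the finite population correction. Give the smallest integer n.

1215

Without fpc, n₀ = s²/D = 1640000/1350 = 1214.8148.
Rounding up, n = 1215.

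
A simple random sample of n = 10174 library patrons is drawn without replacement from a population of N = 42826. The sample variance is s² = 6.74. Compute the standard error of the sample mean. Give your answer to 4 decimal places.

0.0225

Under SRS without replacement, Var(ȳ) = (1 − f)·s²/n with f = n/N = 10174/42826 = 0.23756596.
Var(ȳ) = (1 − 0.23756596)·6.74/10174 = 0.76243404·6.6247297 × 10^-4 = 5.0509194 × 10^-4.
SE(ȳ) = √(5.0509194 × 10^-4) = 0.0225.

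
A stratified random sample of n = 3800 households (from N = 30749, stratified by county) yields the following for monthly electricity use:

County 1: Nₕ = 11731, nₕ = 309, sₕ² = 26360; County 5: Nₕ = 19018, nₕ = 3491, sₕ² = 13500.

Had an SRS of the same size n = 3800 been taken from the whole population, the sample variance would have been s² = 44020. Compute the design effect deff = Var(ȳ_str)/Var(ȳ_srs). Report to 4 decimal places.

Var(ȳ_str) = Σ Wₕ²(1−fₕ)sₕ²/nₕ with Wₕ = Nₕ/30749:
  County 1: (11731/30749)²·(1−309/11731)·26360/309 = 12.089327
  County 5: (19018/30749)²·(1−3491/19018)·13500/3491 = 1.2077424
  → Var(ȳ_str) = 13.297069.
Var(ȳ_srs) = (1 − 3800/30749)·44020/3800 = 10.152619.
deff = 13.297069 / 10.152619 = 1.3097.

1.3097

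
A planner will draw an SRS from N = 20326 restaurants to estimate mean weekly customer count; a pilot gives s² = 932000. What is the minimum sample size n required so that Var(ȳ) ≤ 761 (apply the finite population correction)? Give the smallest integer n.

Without fpc, n₀ = s²/D = 932000/761 = 1224.7043.
With fpc, (1 − n/N)·s²/n ≤ D requires n ≥ n₀/(1 + n₀/N) = 1224.7043/(1 + 1224.7043/20326) = 1155.1056.
Rounding up, n = 1156.

1156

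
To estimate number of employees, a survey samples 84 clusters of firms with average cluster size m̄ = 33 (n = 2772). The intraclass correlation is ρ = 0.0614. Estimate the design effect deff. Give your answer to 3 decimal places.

2.965

deff = 1 + (33 − 1)·0.0614 = 1 + 1.9648 = 2.9648.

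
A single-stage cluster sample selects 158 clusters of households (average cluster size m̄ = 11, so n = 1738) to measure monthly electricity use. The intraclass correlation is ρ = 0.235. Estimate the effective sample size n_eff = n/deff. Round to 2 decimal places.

deff = 1 + (11 − 1)·0.235 = 1 + 2.35 = 3.35.
n_eff = 1738 / 3.35 = 518.81.

518.81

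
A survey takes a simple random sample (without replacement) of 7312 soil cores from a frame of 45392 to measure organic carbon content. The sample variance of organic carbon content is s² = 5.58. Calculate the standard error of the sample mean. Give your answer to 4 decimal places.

0.0253

Under SRS without replacement, Var(ȳ) = (1 − f)·s²/n with f = n/N = 7312/45392 = 0.16108565.
Var(ȳ) = (1 − 0.16108565)·5.58/7312 = 0.83891435·7.631291 × 10^-4 = 6.4019995 × 10^-4.
SE(ȳ) = √(6.4019995 × 10^-4) = 0.0253.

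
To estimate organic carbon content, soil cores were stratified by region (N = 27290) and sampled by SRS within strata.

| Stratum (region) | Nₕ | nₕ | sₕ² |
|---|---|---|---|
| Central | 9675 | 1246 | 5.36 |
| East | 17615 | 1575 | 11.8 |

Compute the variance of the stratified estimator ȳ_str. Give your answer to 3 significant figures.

Var(ȳ_str) = Σₕ Wₕ²(1 − fₕ)sₕ²/nₕ with Wₕ = Nₕ/N, N = 27290.
Central: Wₕ = 0.35452547; term = 0.35452547²·(1 − 0.12878553)·5.36/1246 = 4.7104967 × 10^-4.
East: Wₕ = 0.64547453; term = 0.64547453²·(1 − 0.08941243)·11.8/1575 = 0.0028423751.
Sum = 0.0033134248.

0.00331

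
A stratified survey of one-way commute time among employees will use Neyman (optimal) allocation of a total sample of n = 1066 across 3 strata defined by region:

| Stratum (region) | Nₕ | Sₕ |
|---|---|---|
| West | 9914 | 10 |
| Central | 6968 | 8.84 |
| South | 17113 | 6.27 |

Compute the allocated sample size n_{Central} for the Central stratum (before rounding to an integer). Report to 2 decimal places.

244.98

Neyman allocation: nₕ = n·NₕSₕ / Σⱼ NⱼSⱼ.
Σ NⱼSⱼ = 9914·10 + 6968·8.84 + 17113·6.27 = 268035.63.
n_{Central} = 1066·6968·8.84 / 268035.63 = 244.98.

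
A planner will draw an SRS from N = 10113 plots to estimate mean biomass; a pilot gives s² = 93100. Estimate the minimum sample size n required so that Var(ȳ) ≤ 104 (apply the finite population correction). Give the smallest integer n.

Without fpc, n₀ = s²/D = 93100/104 = 895.1923.
With fpc, (1 − n/N)·s²/n ≤ D requires n ≥ n₀/(1 + n₀/N) = 895.1923/(1 + 895.1923/10113) = 822.3948.
Rounding up, n = 823.

823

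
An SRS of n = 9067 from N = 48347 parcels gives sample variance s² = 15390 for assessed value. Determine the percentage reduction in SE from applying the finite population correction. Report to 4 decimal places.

f = n/N = 9067/48347 = 0.18754007.
SE_no-fpc = √(s²/n) = 1.3028293; SE_fpc = √((1−f)s²/n) = 1.1743255.
Ratio = √(1−f) = 0.90136559. Reduction = 100·(1 − 0.90136559) = 9.8634%.

9.8634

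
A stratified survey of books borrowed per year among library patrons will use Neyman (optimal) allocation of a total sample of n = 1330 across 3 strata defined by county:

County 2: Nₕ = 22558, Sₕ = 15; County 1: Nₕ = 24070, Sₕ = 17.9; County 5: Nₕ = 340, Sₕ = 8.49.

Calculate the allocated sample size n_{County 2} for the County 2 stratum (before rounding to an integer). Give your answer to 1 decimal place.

582.9

Neyman allocation: nₕ = n·NₕSₕ / Σⱼ NⱼSⱼ.
Σ NⱼSⱼ = 22558·15 + 24070·17.9 + 340·8.49 = 772109.6.
n_{County 2} = 1330·22558·15 / 772109.6 = 582.9.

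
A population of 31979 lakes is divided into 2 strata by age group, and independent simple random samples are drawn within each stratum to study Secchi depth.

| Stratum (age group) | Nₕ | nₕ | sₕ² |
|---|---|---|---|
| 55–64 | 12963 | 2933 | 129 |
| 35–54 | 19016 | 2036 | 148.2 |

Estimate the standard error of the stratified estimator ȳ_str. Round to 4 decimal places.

0.1690

Var(ȳ_str) = Σₕ Wₕ²(1 − fₕ)sₕ²/nₕ with Wₕ = Nₕ/N, N = 31979.
55–64: Wₕ = 0.40535977; term = 0.40535977²·(1 − 0.22625935)·129/2933 = 0.0055918349.
35–54: Wₕ = 0.59464023; term = 0.59464023²·(1 − 0.10706773)·148.2/2036 = 0.022982514.
Sum = 0.028574349.
SE = √(0.028574349) = 0.1690.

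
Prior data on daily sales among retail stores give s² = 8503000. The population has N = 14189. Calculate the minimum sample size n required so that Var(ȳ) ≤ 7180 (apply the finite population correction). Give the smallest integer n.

1094

Without fpc, n₀ = s²/D = 8503000/7180 = 1184.2618.
With fpc, (1 − n/N)·s²/n ≤ D requires n ≥ n₀/(1 + n₀/N) = 1184.2618/(1 + 1184.2618/14189) = 1093.0335.
Rounding up, n = 1094.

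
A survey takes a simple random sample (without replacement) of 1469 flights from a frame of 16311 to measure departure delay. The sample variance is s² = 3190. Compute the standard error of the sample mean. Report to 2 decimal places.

Under SRS without replacement, Var(ȳ) = (1 − f)·s²/n with f = n/N = 1469/16311 = 0.09006192.
Var(ȳ) = (1 − 0.09006192)·3190/1469 = 0.90993808·2.1715453 = 1.9759717.
SE(ȳ) = √(1.9759717) = 1.41.

1.41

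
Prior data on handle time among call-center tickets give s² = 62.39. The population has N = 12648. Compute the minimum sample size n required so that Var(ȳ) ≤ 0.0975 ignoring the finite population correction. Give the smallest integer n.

640

Without fpc, n₀ = s²/D = 62.39/0.0975 = 639.8974.
Rounding up, n = 640.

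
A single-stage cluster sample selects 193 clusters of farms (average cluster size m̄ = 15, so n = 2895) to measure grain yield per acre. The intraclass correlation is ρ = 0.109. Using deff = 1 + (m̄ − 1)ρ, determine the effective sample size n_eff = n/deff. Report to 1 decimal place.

deff = 1 + (15 − 1)·0.109 = 1 + 1.526 = 2.526.
n_eff = 2895 / 2.526 = 1146.1.

1146.1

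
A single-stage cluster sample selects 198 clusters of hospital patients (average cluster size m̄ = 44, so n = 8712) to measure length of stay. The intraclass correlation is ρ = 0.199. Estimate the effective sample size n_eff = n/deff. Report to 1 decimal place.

deff = 1 + (44 − 1)·0.199 = 1 + 8.557 = 9.557.
n_eff = 8712 / 9.557 = 911.6.

911.6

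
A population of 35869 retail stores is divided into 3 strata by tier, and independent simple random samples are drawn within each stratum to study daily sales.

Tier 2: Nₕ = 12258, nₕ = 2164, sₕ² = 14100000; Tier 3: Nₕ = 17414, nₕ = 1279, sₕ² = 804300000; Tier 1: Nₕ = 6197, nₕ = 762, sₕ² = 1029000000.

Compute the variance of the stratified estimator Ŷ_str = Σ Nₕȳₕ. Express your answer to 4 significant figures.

2.230 × 10^14

Var(Ŷ_str) = Σₕ Nₕ²(1 − fₕ)sₕ²/nₕ.
Tier 2: 12258²·(1 − 2164/12258)·14100000/2164 = 8.0620368 × 10^11.
Tier 3: 17414²·(1 − 1279/17414)·804300000/1279 = 1.7669125 × 10^14.
Tier 1: 6197²·(1 − 762/6197)·1029000000/762 = 4.5482198 × 10^13.
Sum = 2.2297965 × 10^14.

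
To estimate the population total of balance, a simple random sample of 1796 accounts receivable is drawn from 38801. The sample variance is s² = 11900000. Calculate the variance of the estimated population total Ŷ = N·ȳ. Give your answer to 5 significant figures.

Var(Ŷ) = N²·Var(ȳ) = N²·(1 − n/N)·s²/n.
f = 1796/38801 = 0.04628747; Var(ȳ) = 0.95371253·11900000/1796 = 6319.1421.
Var(Ŷ) = 38801² · 6319.1421 = 9.5135797 × 10^12.

9.5136 × 10^12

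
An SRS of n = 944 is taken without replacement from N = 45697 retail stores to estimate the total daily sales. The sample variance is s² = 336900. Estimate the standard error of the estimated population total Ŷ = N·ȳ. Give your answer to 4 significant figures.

Var(Ŷ) = N²·Var(ȳ) = N²·(1 − n/N)·s²/n.
f = 944/45697 = 0.02065781; Var(ȳ) = 0.97934219·336900/944 = 349.51312.
Var(Ŷ) = 45697² · 349.51312 = 7.2985882 × 10^11.
SE(Ŷ) = √(7.2985882 × 10^11) = 854300.

854300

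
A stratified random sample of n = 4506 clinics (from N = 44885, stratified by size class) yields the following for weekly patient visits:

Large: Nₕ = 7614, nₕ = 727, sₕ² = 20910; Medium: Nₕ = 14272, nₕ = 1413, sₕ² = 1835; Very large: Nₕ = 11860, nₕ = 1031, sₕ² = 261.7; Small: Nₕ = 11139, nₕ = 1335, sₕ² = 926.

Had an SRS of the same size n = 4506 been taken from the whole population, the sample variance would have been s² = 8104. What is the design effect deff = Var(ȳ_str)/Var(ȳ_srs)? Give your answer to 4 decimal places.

0.5691

Var(ȳ_str) = Σ Wₕ²(1−fₕ)sₕ²/nₕ with Wₕ = Nₕ/44885:
  Large: (7614/44885)²·(1−727/7614)·20910/727 = 0.74861775
  Medium: (14272/44885)²·(1−1413/14272)·1835/1413 = 0.11829966
  Very large: (11860/44885)²·(1−1031/11860)·261.7/1031 = 0.016181383
  Small: (11139/44885)²·(1−1335/11139)·926/1335 = 0.037599041
  → Var(ȳ_str) = 0.92069783.
Var(ȳ_srs) = (1 − 4506/44885)·8104/4506 = 1.6179406.
deff = 0.92069783 / 1.6179406 = 0.5691.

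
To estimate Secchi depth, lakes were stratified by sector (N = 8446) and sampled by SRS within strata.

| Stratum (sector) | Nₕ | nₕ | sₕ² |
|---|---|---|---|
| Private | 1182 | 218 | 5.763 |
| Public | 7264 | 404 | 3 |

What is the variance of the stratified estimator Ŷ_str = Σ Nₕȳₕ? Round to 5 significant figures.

Var(Ŷ_str) = Σₕ Nₕ²(1 − fₕ)sₕ²/nₕ.
Private: 1182²·(1 − 218/1182)·5.763/218 = 30122.196.
Public: 7264²·(1 − 404/7264)·3/404 = 370032.48.
Sum = 400154.68.

400150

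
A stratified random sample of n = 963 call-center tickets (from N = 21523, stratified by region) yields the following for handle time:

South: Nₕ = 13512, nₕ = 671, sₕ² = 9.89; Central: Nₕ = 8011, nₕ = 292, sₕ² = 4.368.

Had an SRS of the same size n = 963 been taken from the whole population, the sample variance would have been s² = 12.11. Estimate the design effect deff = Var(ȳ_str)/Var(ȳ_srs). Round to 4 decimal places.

Var(ȳ_str) = Σ Wₕ²(1−fₕ)sₕ²/nₕ with Wₕ = Nₕ/21523:
  South: (13512/21523)²·(1−671/13512)·9.89/671 = 0.0055206046
  Central: (8011/21523)²·(1−292/8011)·4.368/292 = 0.0019968339
  → Var(ȳ_str) = 0.0075174385.
Var(ȳ_srs) = (1 − 963/21523)·12.11/963 = 0.012012632.
deff = 0.0075174385 / 0.012012632 = 0.6258.

0.6258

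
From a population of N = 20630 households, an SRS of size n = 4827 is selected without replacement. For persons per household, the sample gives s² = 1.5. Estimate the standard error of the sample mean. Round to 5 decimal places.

Under SRS without replacement, Var(ȳ) = (1 − f)·s²/n with f = n/N = 4827/20630 = 0.23397964.
Var(ȳ) = (1 − 0.23397964)·1.5/4827 = 0.76602036·3.1075202 × 10^-4 = 2.3804237 × 10^-4.
SE(ȳ) = √(2.3804237 × 10^-4) = 0.01543.

0.01543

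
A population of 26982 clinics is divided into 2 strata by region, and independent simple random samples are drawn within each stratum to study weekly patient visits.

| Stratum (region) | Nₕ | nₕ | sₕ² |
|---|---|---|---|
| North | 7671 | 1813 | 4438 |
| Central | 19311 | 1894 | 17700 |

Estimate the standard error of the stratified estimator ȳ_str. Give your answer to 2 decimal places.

2.11

Var(ȳ_str) = Σₕ Wₕ²(1 − fₕ)sₕ²/nₕ with Wₕ = Nₕ/N, N = 26982.
North: Wₕ = 0.28430064; term = 0.28430064²·(1 − 0.23634467)·4438/1813 = 0.15109238.
Central: Wₕ = 0.71569936; term = 0.71569936²·(1 − 0.09807882)·17700/1894 = 4.3174084.
Sum = 4.4685008.
SE = √(4.4685008) = 2.11.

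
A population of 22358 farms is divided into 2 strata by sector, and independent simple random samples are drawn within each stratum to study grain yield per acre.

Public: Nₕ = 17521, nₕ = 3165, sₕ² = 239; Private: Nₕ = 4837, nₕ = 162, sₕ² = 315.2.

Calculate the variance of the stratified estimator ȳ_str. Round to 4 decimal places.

Var(ȳ_str) = Σₕ Wₕ²(1 − fₕ)sₕ²/nₕ with Wₕ = Nₕ/N, N = 22358.
Public: Wₕ = 0.78365686; term = 0.78365686²·(1 − 0.18064037)·239/3165 = 0.037997115.
Private: Wₕ = 0.21634314; term = 0.21634314²·(1 − 0.03349183)·315.2/162 = 0.088016277.
Sum = 0.12601339.

0.1260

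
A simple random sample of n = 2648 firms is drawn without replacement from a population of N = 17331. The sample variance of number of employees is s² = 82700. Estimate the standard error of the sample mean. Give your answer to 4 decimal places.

5.1439

Under SRS without replacement, Var(ȳ) = (1 − f)·s²/n with f = n/N = 2648/17331 = 0.15278980.
Var(ȳ) = (1 − 0.15278980)·82700/2648 = 0.84721020·31.231118 = 26.459322.
SE(ȳ) = √(26.459322) = 5.1439.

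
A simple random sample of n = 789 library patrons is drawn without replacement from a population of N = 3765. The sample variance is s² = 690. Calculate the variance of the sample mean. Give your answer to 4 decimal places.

Under SRS without replacement, Var(ȳ) = (1 − f)·s²/n with f = n/N = 789/3765 = 0.20956175.
Var(ȳ) = (1 − 0.20956175)·690/789 = 0.79043825·0.87452471 = 0.69125778.

0.6913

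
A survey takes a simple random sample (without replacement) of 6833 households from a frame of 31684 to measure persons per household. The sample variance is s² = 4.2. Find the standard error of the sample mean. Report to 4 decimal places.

0.0220

Under SRS without replacement, Var(ȳ) = (1 − f)·s²/n with f = n/N = 6833/31684 = 0.21566090.
Var(ȳ) = (1 − 0.21566090)·4.2/6833 = 0.78433910·6.1466413 × 10^-4 = 4.8210511 × 10^-4.
SE(ȳ) = √(4.8210511 × 10^-4) = 0.0220.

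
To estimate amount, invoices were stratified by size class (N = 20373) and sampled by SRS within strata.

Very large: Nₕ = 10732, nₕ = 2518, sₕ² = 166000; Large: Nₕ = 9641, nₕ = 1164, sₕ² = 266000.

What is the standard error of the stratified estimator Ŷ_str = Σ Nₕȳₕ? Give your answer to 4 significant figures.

156500

Var(Ŷ_str) = Σₕ Nₕ²(1 − fₕ)sₕ²/nₕ.
Very large: 10732²·(1 − 2518/10732)·166000/2518 = 5.8114931 × 10^9.
Large: 9641²·(1 − 1164/9641)·266000/1164 = 1.8676389 × 10^10.
Sum = 2.4487882 × 10^10.
SE = √(2.4487882 × 10^10) = 156500.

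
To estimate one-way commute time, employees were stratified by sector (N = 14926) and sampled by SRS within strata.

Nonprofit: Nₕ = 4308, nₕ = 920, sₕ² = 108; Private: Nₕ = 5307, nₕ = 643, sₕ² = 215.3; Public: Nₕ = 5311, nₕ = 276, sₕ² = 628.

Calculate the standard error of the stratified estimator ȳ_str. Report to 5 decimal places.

Var(ȳ_str) = Σₕ Wₕ²(1 − fₕ)sₕ²/nₕ with Wₕ = Nₕ/N, N = 14926.
Nonprofit: Wₕ = 0.28862388; term = 0.28862388²·(1 − 0.21355617)·108/920 = 0.0076907404.
Private: Wₕ = 0.35555407; term = 0.35555407²·(1 − 0.12116073)·215.3/643 = 0.037200931.
Public: Wₕ = 0.35582206; term = 0.35582206²·(1 − 0.05196761)·628/276 = 0.27311117.
Sum = 0.31800284.
SE = √(0.31800284) = 0.56392.

0.56392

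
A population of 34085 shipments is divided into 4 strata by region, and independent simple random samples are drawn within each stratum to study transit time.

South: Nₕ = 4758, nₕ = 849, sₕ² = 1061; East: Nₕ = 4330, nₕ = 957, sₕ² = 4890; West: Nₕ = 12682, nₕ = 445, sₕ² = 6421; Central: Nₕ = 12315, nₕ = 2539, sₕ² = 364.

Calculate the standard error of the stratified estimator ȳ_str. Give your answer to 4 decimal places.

Var(ȳ_str) = Σₕ Wₕ²(1 − fₕ)sₕ²/nₕ with Wₕ = Nₕ/N, N = 34085.
South: Wₕ = 0.13959220; term = 0.13959220²·(1 − 0.17843632)·1061/849 = 0.020006504.
East: Wₕ = 0.12703535; term = 0.12703535²·(1 − 0.22101617)·4890/957 = 0.064235419.
West: Wₕ = 0.37206983; term = 0.37206983²·(1 − 0.03508910)·6421/445 = 1.9274307.
Central: Wₕ = 0.36130263; term = 0.36130263²·(1 − 0.20617134)·364/2539 = 0.014856199.
Sum = 2.0265288.
SE = √(2.0265288) = 1.4236.

1.4236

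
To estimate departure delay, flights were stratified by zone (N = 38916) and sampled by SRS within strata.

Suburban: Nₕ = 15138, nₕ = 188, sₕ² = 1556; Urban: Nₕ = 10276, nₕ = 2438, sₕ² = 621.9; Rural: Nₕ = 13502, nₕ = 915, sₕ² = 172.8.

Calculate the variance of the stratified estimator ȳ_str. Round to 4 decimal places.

Var(ȳ_str) = Σₕ Wₕ²(1 − fₕ)sₕ²/nₕ with Wₕ = Nₕ/N, N = 38916.
Suburban: Wₕ = 0.38899167; term = 0.38899167²·(1 − 0.01241908)·1556/188 = 1.2368159.
Urban: Wₕ = 0.26405592; term = 0.26405592²·(1 − 0.23725185)·621.9/2438 = 0.01356625.
Rural: Wₕ = 0.34695241; term = 0.34695241²·(1 − 0.06776774)·172.8/915 = 0.021192715.
Sum = 1.2715749.

1.2716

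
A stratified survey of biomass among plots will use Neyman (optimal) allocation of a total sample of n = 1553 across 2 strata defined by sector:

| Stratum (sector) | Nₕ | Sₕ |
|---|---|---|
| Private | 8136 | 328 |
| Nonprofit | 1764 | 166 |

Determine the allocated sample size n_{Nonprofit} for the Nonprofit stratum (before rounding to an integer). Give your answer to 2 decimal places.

153.56

Neyman allocation: nₕ = n·NₕSₕ / Σⱼ NⱼSⱼ.
Σ NⱼSⱼ = 8136·328 + 1764·166 = 2.961432 × 10^6.
n_{Nonprofit} = 1553·1764·166 / (2.961432 × 10^6) = 153.56.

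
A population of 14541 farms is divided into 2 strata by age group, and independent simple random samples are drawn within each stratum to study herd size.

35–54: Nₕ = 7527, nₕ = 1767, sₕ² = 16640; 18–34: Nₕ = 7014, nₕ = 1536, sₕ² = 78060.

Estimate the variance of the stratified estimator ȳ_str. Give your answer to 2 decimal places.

11.17

Var(ȳ_str) = Σₕ Wₕ²(1 − fₕ)sₕ²/nₕ with Wₕ = Nₕ/N, N = 14541.
35–54: Wₕ = 0.51763978; term = 0.51763978²·(1 − 0.23475488)·16640/1767 = 1.9309571.
18–34: Wₕ = 0.48236022; term = 0.48236022²·(1 − 0.21899059)·78060/1536 = 9.234993.
Sum = 11.16595.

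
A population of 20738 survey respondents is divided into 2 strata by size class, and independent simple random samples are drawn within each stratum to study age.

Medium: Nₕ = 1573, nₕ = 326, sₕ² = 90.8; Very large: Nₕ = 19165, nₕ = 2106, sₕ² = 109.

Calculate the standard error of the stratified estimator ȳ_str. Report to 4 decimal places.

0.2015

Var(ȳ_str) = Σₕ Wₕ²(1 − fₕ)sₕ²/nₕ with Wₕ = Nₕ/N, N = 20738.
Medium: Wₕ = 0.07585109; term = 0.07585109²·(1 − 0.20724730)·90.8/326 = 0.0012703684.
Very large: Wₕ = 0.92414891; term = 0.92414891²·(1 − 0.10988782)·109/2106 = 0.039345655.
Sum = 0.040616023.
SE = √(0.040616023) = 0.2015.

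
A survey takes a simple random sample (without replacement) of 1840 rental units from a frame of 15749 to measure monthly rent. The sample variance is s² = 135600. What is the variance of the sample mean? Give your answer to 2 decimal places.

Under SRS without replacement, Var(ȳ) = (1 − f)·s²/n with f = n/N = 1840/15749 = 0.11683281.
Var(ȳ) = (1 − 0.11683281)·135600/1840 = 0.88316719·73.695652 = 65.085582.

65.09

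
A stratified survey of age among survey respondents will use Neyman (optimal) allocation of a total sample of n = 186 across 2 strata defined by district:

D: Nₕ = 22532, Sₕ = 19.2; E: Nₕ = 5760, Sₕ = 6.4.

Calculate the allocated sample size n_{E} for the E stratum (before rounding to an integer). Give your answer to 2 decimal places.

Neyman allocation: nₕ = n·NₕSₕ / Σⱼ NⱼSⱼ.
Σ NⱼSⱼ = 22532·19.2 + 5760·6.4 = 469478.4.
n_{E} = 186·5760·6.4 / 469478.4 = 14.60.

14.60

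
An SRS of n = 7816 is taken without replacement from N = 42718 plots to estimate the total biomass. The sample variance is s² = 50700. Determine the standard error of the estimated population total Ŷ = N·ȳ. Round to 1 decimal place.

98342.7

Var(Ŷ) = N²·Var(ȳ) = N²·(1 − n/N)·s²/n.
f = 7816/42718 = 0.18296737; Var(ȳ) = 0.81703263·50700/7816 = 5.2998406.
Var(Ŷ) = 42718² · 5.2998406 = 9.671295 × 10^9.
SE(Ŷ) = √(9.671295 × 10^9) = 98342.7.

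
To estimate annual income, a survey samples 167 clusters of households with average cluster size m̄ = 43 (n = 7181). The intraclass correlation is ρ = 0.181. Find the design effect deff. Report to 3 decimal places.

deff = 1 + (43 − 1)·0.181 = 1 + 7.602 = 8.602.

8.602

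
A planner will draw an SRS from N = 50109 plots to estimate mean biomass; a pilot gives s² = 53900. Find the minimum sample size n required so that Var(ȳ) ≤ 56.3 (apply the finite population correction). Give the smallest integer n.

940

Without fpc, n₀ = s²/D = 53900/56.3 = 957.3712.
With fpc, (1 − n/N)·s²/n ≤ D requires n ≥ n₀/(1 + n₀/N) = 957.3712/(1 + 957.3712/50109) = 939.4228.
Rounding up, n = 940.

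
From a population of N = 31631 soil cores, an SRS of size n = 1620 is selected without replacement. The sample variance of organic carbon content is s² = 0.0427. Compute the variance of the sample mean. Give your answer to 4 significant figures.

2.501 × 10^-5

Under SRS without replacement, Var(ȳ) = (1 − f)·s²/n with f = n/N = 1620/31631 = 0.05121558.
Var(ȳ) = (1 − 0.05121558)·0.0427/1620 = 0.94878442·2.6358025 × 10^-5 = 2.5008083 × 10^-5.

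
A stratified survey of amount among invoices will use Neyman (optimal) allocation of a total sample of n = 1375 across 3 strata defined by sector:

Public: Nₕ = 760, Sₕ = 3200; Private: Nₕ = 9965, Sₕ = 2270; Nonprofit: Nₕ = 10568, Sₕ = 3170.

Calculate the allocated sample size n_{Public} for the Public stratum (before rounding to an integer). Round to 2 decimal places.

Neyman allocation: nₕ = n·NₕSₕ / Σⱼ NⱼSⱼ.
Σ NⱼSⱼ = 760·3200 + 9965·2270 + 10568·3170 = 5.855311 × 10^7.
n_{Public} = 1375·760·3200 / (5.855311 × 10^7) = 57.11.

57.11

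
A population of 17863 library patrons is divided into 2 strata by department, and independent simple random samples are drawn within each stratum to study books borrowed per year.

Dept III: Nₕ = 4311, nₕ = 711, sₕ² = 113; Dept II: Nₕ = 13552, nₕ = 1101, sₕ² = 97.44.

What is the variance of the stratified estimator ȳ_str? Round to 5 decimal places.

0.05453

Var(ȳ_str) = Σₕ Wₕ²(1 − fₕ)sₕ²/nₕ with Wₕ = Nₕ/N, N = 17863.
Dept III: Wₕ = 0.24133684; term = 0.24133684²·(1 − 0.16492693)·113/711 = 0.0077300192.
Dept II: Wₕ = 0.75866316; term = 0.75866316²·(1 − 0.08124262)·97.44/1101 = 0.046800316.
Sum = 0.054530335.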